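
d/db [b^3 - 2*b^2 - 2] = b*(3*b - 4)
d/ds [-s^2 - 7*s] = -2*s - 7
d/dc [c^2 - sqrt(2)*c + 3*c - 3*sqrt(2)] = 2*c - sqrt(2) + 3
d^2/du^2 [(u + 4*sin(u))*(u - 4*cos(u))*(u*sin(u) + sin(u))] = -u^3*sin(u) - u^2*sin(u) + 8*sqrt(2)*u^2*sin(2*u + pi/4) + 6*u^2*cos(u) + 6*u*sin(u) + 24*u*sin(2*u) + 8*u*cos(u) - 8*u*cos(2*u) - 36*u*cos(3*u) + 10*sin(u) - 24*sin(3*u) + 4*cos(u) - 8*cos(2*u) - 36*cos(3*u) - 4*sqrt(2)*cos(2*u + pi/4) + 4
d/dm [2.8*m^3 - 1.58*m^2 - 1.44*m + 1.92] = 8.4*m^2 - 3.16*m - 1.44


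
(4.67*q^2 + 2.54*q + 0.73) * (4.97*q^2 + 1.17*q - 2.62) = 23.2099*q^4 + 18.0877*q^3 - 5.6355*q^2 - 5.8007*q - 1.9126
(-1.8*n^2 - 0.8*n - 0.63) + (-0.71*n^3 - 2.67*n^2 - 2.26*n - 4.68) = -0.71*n^3 - 4.47*n^2 - 3.06*n - 5.31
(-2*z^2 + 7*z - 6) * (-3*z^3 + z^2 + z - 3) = 6*z^5 - 23*z^4 + 23*z^3 + 7*z^2 - 27*z + 18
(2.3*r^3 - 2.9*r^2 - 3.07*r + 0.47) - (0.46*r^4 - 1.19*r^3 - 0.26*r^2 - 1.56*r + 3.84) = -0.46*r^4 + 3.49*r^3 - 2.64*r^2 - 1.51*r - 3.37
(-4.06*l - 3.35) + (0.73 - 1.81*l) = -5.87*l - 2.62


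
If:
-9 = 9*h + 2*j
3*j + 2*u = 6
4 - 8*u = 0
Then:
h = -37/27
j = 5/3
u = 1/2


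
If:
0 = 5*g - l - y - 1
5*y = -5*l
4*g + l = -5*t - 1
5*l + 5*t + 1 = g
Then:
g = 1/5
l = 1/4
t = -41/100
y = -1/4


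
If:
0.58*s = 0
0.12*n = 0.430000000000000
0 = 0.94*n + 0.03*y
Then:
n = 3.58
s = 0.00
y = -112.28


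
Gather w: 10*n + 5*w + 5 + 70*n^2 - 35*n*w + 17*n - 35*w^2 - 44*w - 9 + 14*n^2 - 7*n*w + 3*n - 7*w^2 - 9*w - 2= 84*n^2 + 30*n - 42*w^2 + w*(-42*n - 48) - 6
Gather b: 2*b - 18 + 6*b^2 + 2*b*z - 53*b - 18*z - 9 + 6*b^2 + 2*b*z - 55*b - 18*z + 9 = 12*b^2 + b*(4*z - 106) - 36*z - 18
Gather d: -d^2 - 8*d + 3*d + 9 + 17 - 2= -d^2 - 5*d + 24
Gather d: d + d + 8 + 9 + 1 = 2*d + 18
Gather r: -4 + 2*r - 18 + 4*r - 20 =6*r - 42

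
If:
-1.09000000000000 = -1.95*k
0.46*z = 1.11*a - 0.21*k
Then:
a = 0.414414414414414*z + 0.105751905751906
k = 0.56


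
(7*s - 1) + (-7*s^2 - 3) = -7*s^2 + 7*s - 4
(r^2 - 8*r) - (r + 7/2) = r^2 - 9*r - 7/2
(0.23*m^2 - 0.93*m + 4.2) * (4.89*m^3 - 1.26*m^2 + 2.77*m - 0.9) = 1.1247*m^5 - 4.8375*m^4 + 22.3469*m^3 - 8.0751*m^2 + 12.471*m - 3.78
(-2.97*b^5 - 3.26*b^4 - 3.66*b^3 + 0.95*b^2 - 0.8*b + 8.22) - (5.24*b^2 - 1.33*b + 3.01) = -2.97*b^5 - 3.26*b^4 - 3.66*b^3 - 4.29*b^2 + 0.53*b + 5.21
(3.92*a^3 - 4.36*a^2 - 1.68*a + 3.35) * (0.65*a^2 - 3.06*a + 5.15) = 2.548*a^5 - 14.8292*a^4 + 32.4376*a^3 - 15.1357*a^2 - 18.903*a + 17.2525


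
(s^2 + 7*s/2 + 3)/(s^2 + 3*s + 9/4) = 2*(s + 2)/(2*s + 3)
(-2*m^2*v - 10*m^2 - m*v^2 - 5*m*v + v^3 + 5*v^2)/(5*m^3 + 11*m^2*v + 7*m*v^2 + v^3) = (-2*m*v - 10*m + v^2 + 5*v)/(5*m^2 + 6*m*v + v^2)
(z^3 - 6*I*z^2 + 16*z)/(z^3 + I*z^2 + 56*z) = (z^2 - 6*I*z + 16)/(z^2 + I*z + 56)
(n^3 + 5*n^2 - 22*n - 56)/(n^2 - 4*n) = n + 9 + 14/n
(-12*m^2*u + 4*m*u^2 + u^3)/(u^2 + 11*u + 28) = u*(-12*m^2 + 4*m*u + u^2)/(u^2 + 11*u + 28)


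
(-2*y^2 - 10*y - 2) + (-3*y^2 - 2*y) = -5*y^2 - 12*y - 2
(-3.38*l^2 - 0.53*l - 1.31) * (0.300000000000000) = -1.014*l^2 - 0.159*l - 0.393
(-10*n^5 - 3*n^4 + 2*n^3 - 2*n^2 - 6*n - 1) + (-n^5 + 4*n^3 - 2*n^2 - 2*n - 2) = -11*n^5 - 3*n^4 + 6*n^3 - 4*n^2 - 8*n - 3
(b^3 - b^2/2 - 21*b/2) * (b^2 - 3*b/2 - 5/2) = b^5 - 2*b^4 - 49*b^3/4 + 17*b^2 + 105*b/4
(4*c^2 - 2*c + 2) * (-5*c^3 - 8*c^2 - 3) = -20*c^5 - 22*c^4 + 6*c^3 - 28*c^2 + 6*c - 6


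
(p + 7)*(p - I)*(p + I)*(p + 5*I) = p^4 + 7*p^3 + 5*I*p^3 + p^2 + 35*I*p^2 + 7*p + 5*I*p + 35*I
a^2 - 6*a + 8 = (a - 4)*(a - 2)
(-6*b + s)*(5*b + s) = -30*b^2 - b*s + s^2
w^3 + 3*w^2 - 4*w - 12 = (w - 2)*(w + 2)*(w + 3)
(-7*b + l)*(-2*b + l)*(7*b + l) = 98*b^3 - 49*b^2*l - 2*b*l^2 + l^3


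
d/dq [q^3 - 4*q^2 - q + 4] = 3*q^2 - 8*q - 1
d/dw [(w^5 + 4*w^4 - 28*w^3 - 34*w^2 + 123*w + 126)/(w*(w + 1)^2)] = 2*(w^5 + 3*w^4 + 3*w^3 - 14*w^2 - 126*w - 63)/(w^2*(w^2 + 2*w + 1))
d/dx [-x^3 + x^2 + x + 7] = -3*x^2 + 2*x + 1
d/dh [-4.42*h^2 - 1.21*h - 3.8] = -8.84*h - 1.21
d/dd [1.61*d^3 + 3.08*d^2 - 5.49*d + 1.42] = 4.83*d^2 + 6.16*d - 5.49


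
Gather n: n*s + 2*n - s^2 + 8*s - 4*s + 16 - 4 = n*(s + 2) - s^2 + 4*s + 12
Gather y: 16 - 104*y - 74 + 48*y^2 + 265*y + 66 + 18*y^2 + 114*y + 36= 66*y^2 + 275*y + 44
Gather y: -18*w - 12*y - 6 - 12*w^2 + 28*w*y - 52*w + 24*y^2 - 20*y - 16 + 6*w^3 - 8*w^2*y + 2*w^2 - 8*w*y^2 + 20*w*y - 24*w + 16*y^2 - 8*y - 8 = 6*w^3 - 10*w^2 - 94*w + y^2*(40 - 8*w) + y*(-8*w^2 + 48*w - 40) - 30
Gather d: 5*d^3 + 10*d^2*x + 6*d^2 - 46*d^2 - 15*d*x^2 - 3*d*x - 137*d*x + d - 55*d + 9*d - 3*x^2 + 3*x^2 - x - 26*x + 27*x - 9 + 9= 5*d^3 + d^2*(10*x - 40) + d*(-15*x^2 - 140*x - 45)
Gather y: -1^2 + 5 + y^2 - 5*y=y^2 - 5*y + 4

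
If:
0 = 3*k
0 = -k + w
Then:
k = 0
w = 0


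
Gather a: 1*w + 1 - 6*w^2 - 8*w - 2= -6*w^2 - 7*w - 1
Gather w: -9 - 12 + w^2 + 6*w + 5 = w^2 + 6*w - 16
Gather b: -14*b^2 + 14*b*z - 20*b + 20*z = -14*b^2 + b*(14*z - 20) + 20*z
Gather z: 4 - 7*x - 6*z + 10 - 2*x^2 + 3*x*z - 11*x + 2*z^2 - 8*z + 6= -2*x^2 - 18*x + 2*z^2 + z*(3*x - 14) + 20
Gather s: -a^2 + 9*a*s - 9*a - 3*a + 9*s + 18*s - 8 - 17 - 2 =-a^2 - 12*a + s*(9*a + 27) - 27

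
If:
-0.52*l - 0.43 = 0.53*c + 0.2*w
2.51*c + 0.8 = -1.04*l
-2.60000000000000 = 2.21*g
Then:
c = 0.275862068965517*w + 0.0413793103448276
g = -1.18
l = -0.6657824933687*w - 0.869098143236074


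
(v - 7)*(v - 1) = v^2 - 8*v + 7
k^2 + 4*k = k*(k + 4)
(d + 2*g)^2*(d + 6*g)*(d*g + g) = d^4*g + 10*d^3*g^2 + d^3*g + 28*d^2*g^3 + 10*d^2*g^2 + 24*d*g^4 + 28*d*g^3 + 24*g^4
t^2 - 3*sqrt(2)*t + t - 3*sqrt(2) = (t + 1)*(t - 3*sqrt(2))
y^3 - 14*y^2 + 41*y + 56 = (y - 8)*(y - 7)*(y + 1)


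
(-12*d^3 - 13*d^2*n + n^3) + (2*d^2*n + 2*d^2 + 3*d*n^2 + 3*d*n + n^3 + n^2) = -12*d^3 - 11*d^2*n + 2*d^2 + 3*d*n^2 + 3*d*n + 2*n^3 + n^2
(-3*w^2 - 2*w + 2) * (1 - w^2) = 3*w^4 + 2*w^3 - 5*w^2 - 2*w + 2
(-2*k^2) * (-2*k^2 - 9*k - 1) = 4*k^4 + 18*k^3 + 2*k^2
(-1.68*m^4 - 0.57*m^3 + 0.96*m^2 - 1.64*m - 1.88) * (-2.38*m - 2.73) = 3.9984*m^5 + 5.943*m^4 - 0.7287*m^3 + 1.2824*m^2 + 8.9516*m + 5.1324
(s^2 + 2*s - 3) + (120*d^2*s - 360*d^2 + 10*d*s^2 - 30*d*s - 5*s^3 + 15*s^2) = 120*d^2*s - 360*d^2 + 10*d*s^2 - 30*d*s - 5*s^3 + 16*s^2 + 2*s - 3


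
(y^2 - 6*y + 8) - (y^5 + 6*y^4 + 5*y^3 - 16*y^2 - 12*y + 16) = -y^5 - 6*y^4 - 5*y^3 + 17*y^2 + 6*y - 8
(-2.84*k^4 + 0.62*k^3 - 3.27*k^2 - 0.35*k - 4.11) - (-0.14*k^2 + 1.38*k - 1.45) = -2.84*k^4 + 0.62*k^3 - 3.13*k^2 - 1.73*k - 2.66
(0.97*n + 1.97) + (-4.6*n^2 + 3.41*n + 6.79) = -4.6*n^2 + 4.38*n + 8.76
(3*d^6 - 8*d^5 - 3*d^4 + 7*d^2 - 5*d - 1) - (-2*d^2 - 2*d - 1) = 3*d^6 - 8*d^5 - 3*d^4 + 9*d^2 - 3*d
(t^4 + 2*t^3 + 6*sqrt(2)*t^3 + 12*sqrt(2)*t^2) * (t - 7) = t^5 - 5*t^4 + 6*sqrt(2)*t^4 - 30*sqrt(2)*t^3 - 14*t^3 - 84*sqrt(2)*t^2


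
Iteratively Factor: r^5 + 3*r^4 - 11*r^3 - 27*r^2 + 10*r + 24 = (r + 4)*(r^4 - r^3 - 7*r^2 + r + 6) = (r - 1)*(r + 4)*(r^3 - 7*r - 6) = (r - 3)*(r - 1)*(r + 4)*(r^2 + 3*r + 2) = (r - 3)*(r - 1)*(r + 2)*(r + 4)*(r + 1)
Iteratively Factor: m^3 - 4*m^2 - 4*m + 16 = (m + 2)*(m^2 - 6*m + 8) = (m - 4)*(m + 2)*(m - 2)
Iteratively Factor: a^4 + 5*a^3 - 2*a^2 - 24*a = (a - 2)*(a^3 + 7*a^2 + 12*a) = a*(a - 2)*(a^2 + 7*a + 12) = a*(a - 2)*(a + 4)*(a + 3)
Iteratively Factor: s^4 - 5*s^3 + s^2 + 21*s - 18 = (s + 2)*(s^3 - 7*s^2 + 15*s - 9) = (s - 3)*(s + 2)*(s^2 - 4*s + 3) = (s - 3)*(s - 1)*(s + 2)*(s - 3)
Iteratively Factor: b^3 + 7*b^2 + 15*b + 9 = (b + 1)*(b^2 + 6*b + 9) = (b + 1)*(b + 3)*(b + 3)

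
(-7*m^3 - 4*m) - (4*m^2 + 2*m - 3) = -7*m^3 - 4*m^2 - 6*m + 3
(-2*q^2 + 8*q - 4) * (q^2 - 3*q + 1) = -2*q^4 + 14*q^3 - 30*q^2 + 20*q - 4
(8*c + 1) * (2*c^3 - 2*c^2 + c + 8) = 16*c^4 - 14*c^3 + 6*c^2 + 65*c + 8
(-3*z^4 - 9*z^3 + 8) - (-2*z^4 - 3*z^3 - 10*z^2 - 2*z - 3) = -z^4 - 6*z^3 + 10*z^2 + 2*z + 11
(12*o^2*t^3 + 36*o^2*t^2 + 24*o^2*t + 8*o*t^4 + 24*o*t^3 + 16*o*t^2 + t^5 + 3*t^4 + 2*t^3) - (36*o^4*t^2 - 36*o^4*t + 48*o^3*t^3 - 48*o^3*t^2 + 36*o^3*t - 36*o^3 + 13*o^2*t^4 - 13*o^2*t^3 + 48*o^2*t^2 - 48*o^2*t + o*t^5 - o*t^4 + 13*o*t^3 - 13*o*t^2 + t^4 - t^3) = -36*o^4*t^2 + 36*o^4*t - 48*o^3*t^3 + 48*o^3*t^2 - 36*o^3*t + 36*o^3 - 13*o^2*t^4 + 25*o^2*t^3 - 12*o^2*t^2 + 72*o^2*t - o*t^5 + 9*o*t^4 + 11*o*t^3 + 29*o*t^2 + t^5 + 2*t^4 + 3*t^3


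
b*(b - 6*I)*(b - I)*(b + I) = b^4 - 6*I*b^3 + b^2 - 6*I*b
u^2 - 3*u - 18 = (u - 6)*(u + 3)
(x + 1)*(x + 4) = x^2 + 5*x + 4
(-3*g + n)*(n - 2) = -3*g*n + 6*g + n^2 - 2*n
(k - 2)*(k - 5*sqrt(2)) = k^2 - 5*sqrt(2)*k - 2*k + 10*sqrt(2)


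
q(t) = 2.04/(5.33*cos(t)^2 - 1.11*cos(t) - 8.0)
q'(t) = 2.04*(10.66*sin(t)*cos(t) - 1.11*sin(t))/(5.33*cos(t)^2 - 1.11*cos(t) - 8.0)^2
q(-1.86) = -0.28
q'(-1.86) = 0.15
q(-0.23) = -0.51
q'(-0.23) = -0.27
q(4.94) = -0.26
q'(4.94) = -0.04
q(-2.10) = -0.34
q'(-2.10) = 0.31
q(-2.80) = -0.92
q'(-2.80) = 1.54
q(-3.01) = -1.23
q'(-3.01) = 1.13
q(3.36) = -1.11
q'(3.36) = 1.51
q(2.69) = -0.76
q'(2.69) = -1.32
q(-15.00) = -0.50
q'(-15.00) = 0.73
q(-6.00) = -0.49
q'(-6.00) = 0.30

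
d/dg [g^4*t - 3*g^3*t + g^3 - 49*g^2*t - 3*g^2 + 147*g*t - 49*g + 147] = 4*g^3*t - 9*g^2*t + 3*g^2 - 98*g*t - 6*g + 147*t - 49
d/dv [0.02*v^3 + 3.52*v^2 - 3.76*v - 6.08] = 0.06*v^2 + 7.04*v - 3.76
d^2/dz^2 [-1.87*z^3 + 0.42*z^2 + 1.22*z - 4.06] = 0.84 - 11.22*z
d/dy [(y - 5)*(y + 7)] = 2*y + 2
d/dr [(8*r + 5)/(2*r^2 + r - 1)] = (16*r^2 + 8*r - (4*r + 1)*(8*r + 5) - 8)/(2*r^2 + r - 1)^2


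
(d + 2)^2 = d^2 + 4*d + 4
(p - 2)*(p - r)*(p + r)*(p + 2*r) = p^4 + 2*p^3*r - 2*p^3 - p^2*r^2 - 4*p^2*r - 2*p*r^3 + 2*p*r^2 + 4*r^3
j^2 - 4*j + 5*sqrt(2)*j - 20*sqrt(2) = (j - 4)*(j + 5*sqrt(2))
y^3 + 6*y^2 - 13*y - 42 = (y - 3)*(y + 2)*(y + 7)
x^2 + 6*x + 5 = (x + 1)*(x + 5)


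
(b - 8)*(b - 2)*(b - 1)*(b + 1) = b^4 - 10*b^3 + 15*b^2 + 10*b - 16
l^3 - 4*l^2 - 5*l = l*(l - 5)*(l + 1)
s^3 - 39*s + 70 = (s - 5)*(s - 2)*(s + 7)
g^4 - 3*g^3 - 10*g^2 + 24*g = g*(g - 4)*(g - 2)*(g + 3)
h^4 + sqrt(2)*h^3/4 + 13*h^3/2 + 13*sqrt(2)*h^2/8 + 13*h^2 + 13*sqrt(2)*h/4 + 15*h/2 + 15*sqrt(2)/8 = (h + 5/2)*(h + 3)*(sqrt(2)*h/2 + sqrt(2)/2)*(sqrt(2)*h + 1/2)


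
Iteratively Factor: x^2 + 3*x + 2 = (x + 1)*(x + 2)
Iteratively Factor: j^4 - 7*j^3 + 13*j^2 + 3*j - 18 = (j - 3)*(j^3 - 4*j^2 + j + 6) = (j - 3)^2*(j^2 - j - 2) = (j - 3)^2*(j + 1)*(j - 2)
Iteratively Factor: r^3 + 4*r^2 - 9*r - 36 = (r + 3)*(r^2 + r - 12) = (r + 3)*(r + 4)*(r - 3)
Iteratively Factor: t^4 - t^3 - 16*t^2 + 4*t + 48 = (t + 3)*(t^3 - 4*t^2 - 4*t + 16) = (t - 4)*(t + 3)*(t^2 - 4) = (t - 4)*(t - 2)*(t + 3)*(t + 2)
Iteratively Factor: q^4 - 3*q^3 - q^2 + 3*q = (q - 3)*(q^3 - q) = (q - 3)*(q + 1)*(q^2 - q) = q*(q - 3)*(q + 1)*(q - 1)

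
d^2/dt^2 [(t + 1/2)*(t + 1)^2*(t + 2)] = 12*t^2 + 27*t + 14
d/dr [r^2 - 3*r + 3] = 2*r - 3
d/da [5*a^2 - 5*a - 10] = 10*a - 5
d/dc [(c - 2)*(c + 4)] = 2*c + 2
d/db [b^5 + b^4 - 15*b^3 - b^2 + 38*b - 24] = 5*b^4 + 4*b^3 - 45*b^2 - 2*b + 38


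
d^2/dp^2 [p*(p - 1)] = 2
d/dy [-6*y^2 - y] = -12*y - 1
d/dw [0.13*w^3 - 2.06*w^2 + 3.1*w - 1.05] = 0.39*w^2 - 4.12*w + 3.1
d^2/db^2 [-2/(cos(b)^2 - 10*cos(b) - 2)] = (-8*sin(b)^4 + 220*sin(b)^2 - 35*cos(b) + 15*cos(3*b) + 196)/(sin(b)^2 + 10*cos(b) + 1)^3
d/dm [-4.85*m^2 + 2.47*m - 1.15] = 2.47 - 9.7*m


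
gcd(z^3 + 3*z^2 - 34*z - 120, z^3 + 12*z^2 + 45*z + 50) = z + 5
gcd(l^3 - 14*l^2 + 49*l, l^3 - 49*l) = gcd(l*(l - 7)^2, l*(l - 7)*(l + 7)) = l^2 - 7*l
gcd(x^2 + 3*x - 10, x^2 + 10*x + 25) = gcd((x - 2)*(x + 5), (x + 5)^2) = x + 5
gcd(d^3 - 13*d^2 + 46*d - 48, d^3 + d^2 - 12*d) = d - 3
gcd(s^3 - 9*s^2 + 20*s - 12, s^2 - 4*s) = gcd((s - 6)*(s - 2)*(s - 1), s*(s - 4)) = 1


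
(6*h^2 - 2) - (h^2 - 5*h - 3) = 5*h^2 + 5*h + 1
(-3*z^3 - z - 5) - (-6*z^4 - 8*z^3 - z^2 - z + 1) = 6*z^4 + 5*z^3 + z^2 - 6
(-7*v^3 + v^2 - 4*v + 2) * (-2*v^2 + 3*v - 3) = 14*v^5 - 23*v^4 + 32*v^3 - 19*v^2 + 18*v - 6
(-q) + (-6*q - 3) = -7*q - 3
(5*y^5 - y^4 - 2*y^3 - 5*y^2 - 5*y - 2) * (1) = 5*y^5 - y^4 - 2*y^3 - 5*y^2 - 5*y - 2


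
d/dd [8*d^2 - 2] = 16*d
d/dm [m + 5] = 1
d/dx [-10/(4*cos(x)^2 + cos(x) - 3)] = -10*(8*cos(x) + 1)*sin(x)/(4*cos(x)^2 + cos(x) - 3)^2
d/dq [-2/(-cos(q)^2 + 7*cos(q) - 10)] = 2*(2*cos(q) - 7)*sin(q)/(cos(q)^2 - 7*cos(q) + 10)^2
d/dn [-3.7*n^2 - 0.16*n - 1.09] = -7.4*n - 0.16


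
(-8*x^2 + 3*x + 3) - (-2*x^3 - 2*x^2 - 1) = 2*x^3 - 6*x^2 + 3*x + 4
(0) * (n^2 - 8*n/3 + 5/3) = 0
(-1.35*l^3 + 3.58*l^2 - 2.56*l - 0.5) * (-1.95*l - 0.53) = 2.6325*l^4 - 6.2655*l^3 + 3.0946*l^2 + 2.3318*l + 0.265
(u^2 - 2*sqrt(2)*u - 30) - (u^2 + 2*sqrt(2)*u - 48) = -4*sqrt(2)*u + 18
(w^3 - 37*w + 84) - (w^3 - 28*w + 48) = 36 - 9*w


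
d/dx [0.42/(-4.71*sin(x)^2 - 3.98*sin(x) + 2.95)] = (3.9564*sin(x) + 1.6716)*cos(x)/(4.71*sin(x)^2 + 3.98*sin(x) - 2.95)^2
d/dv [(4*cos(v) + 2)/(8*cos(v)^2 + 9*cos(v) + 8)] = 2*(16*cos(v)^2 + 16*cos(v) - 7)*sin(v)/(-8*sin(v)^2 + 9*cos(v) + 16)^2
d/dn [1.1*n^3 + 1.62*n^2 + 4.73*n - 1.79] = 3.3*n^2 + 3.24*n + 4.73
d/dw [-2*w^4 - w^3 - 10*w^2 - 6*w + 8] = -8*w^3 - 3*w^2 - 20*w - 6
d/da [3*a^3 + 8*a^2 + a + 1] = 9*a^2 + 16*a + 1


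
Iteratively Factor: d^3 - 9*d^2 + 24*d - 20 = (d - 2)*(d^2 - 7*d + 10) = (d - 2)^2*(d - 5)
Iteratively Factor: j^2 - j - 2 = (j + 1)*(j - 2)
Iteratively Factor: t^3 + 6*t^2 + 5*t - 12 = (t + 4)*(t^2 + 2*t - 3) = (t - 1)*(t + 4)*(t + 3)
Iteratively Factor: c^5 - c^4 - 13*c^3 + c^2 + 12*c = (c + 1)*(c^4 - 2*c^3 - 11*c^2 + 12*c) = c*(c + 1)*(c^3 - 2*c^2 - 11*c + 12) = c*(c - 1)*(c + 1)*(c^2 - c - 12) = c*(c - 1)*(c + 1)*(c + 3)*(c - 4)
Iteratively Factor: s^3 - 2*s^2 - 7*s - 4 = (s - 4)*(s^2 + 2*s + 1) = (s - 4)*(s + 1)*(s + 1)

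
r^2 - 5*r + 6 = (r - 3)*(r - 2)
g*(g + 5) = g^2 + 5*g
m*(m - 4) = m^2 - 4*m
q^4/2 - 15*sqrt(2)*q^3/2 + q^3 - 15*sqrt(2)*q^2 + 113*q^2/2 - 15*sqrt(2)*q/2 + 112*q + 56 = (q - 8*sqrt(2))*(q - 7*sqrt(2))*(sqrt(2)*q/2 + sqrt(2)/2)^2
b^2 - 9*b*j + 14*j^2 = (b - 7*j)*(b - 2*j)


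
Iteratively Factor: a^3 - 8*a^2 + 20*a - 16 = (a - 4)*(a^2 - 4*a + 4) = (a - 4)*(a - 2)*(a - 2)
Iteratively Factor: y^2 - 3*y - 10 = (y + 2)*(y - 5)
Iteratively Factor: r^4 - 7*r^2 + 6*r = (r + 3)*(r^3 - 3*r^2 + 2*r) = (r - 2)*(r + 3)*(r^2 - r) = r*(r - 2)*(r + 3)*(r - 1)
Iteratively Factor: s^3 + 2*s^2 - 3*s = (s + 3)*(s^2 - s) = (s - 1)*(s + 3)*(s)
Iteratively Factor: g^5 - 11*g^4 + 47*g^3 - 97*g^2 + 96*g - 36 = (g - 2)*(g^4 - 9*g^3 + 29*g^2 - 39*g + 18) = (g - 2)*(g - 1)*(g^3 - 8*g^2 + 21*g - 18) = (g - 3)*(g - 2)*(g - 1)*(g^2 - 5*g + 6) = (g - 3)^2*(g - 2)*(g - 1)*(g - 2)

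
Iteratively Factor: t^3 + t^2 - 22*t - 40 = (t + 4)*(t^2 - 3*t - 10) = (t + 2)*(t + 4)*(t - 5)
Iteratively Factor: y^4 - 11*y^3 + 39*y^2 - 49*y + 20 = (y - 5)*(y^3 - 6*y^2 + 9*y - 4) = (y - 5)*(y - 4)*(y^2 - 2*y + 1) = (y - 5)*(y - 4)*(y - 1)*(y - 1)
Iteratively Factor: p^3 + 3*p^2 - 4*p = (p)*(p^2 + 3*p - 4) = p*(p + 4)*(p - 1)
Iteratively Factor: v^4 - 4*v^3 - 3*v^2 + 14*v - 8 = (v - 1)*(v^3 - 3*v^2 - 6*v + 8) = (v - 4)*(v - 1)*(v^2 + v - 2) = (v - 4)*(v - 1)^2*(v + 2)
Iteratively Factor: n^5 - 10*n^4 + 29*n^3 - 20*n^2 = (n)*(n^4 - 10*n^3 + 29*n^2 - 20*n) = n*(n - 4)*(n^3 - 6*n^2 + 5*n) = n*(n - 5)*(n - 4)*(n^2 - n) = n*(n - 5)*(n - 4)*(n - 1)*(n)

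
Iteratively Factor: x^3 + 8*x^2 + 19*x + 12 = (x + 3)*(x^2 + 5*x + 4) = (x + 3)*(x + 4)*(x + 1)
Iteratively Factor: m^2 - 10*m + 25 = (m - 5)*(m - 5)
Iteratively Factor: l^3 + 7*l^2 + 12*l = (l)*(l^2 + 7*l + 12) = l*(l + 3)*(l + 4)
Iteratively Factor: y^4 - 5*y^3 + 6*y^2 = (y)*(y^3 - 5*y^2 + 6*y) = y*(y - 3)*(y^2 - 2*y) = y*(y - 3)*(y - 2)*(y)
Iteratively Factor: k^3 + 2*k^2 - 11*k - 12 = (k + 4)*(k^2 - 2*k - 3) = (k + 1)*(k + 4)*(k - 3)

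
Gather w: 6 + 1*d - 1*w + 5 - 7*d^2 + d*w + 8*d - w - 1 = -7*d^2 + 9*d + w*(d - 2) + 10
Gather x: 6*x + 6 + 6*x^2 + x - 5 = 6*x^2 + 7*x + 1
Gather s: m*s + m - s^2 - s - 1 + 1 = m - s^2 + s*(m - 1)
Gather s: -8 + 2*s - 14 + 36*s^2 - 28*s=36*s^2 - 26*s - 22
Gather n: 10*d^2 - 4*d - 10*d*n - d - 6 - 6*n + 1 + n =10*d^2 - 5*d + n*(-10*d - 5) - 5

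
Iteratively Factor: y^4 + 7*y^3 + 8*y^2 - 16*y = (y + 4)*(y^3 + 3*y^2 - 4*y) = (y + 4)^2*(y^2 - y) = y*(y + 4)^2*(y - 1)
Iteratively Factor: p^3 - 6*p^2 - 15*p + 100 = (p - 5)*(p^2 - p - 20) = (p - 5)*(p + 4)*(p - 5)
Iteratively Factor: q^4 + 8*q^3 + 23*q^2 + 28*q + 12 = (q + 2)*(q^3 + 6*q^2 + 11*q + 6) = (q + 1)*(q + 2)*(q^2 + 5*q + 6) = (q + 1)*(q + 2)^2*(q + 3)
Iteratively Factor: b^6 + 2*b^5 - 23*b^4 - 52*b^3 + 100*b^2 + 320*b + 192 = (b - 3)*(b^5 + 5*b^4 - 8*b^3 - 76*b^2 - 128*b - 64) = (b - 3)*(b + 4)*(b^4 + b^3 - 12*b^2 - 28*b - 16) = (b - 3)*(b + 2)*(b + 4)*(b^3 - b^2 - 10*b - 8) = (b - 4)*(b - 3)*(b + 2)*(b + 4)*(b^2 + 3*b + 2) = (b - 4)*(b - 3)*(b + 2)^2*(b + 4)*(b + 1)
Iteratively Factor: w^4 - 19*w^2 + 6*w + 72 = (w + 4)*(w^3 - 4*w^2 - 3*w + 18) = (w + 2)*(w + 4)*(w^2 - 6*w + 9) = (w - 3)*(w + 2)*(w + 4)*(w - 3)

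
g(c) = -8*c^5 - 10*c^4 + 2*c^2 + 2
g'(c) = -40*c^4 - 40*c^3 + 4*c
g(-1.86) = 67.33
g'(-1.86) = -228.80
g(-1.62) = 27.64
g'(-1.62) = -111.92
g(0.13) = 2.03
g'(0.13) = 0.42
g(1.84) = -274.58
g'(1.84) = -700.31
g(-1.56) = 21.55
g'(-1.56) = -91.28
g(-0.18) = 2.06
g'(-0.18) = -0.53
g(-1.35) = 8.30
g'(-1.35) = -39.85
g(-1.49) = 15.90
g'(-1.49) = -70.80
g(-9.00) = 406946.00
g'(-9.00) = -233316.00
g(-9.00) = 406946.00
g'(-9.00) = -233316.00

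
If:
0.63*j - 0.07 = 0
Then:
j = 0.11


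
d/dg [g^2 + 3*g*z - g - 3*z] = 2*g + 3*z - 1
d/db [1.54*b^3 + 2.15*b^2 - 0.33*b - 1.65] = 4.62*b^2 + 4.3*b - 0.33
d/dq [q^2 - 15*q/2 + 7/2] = 2*q - 15/2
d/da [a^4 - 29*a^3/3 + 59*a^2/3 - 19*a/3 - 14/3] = 4*a^3 - 29*a^2 + 118*a/3 - 19/3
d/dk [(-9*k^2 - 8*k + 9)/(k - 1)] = (-9*k^2 + 18*k - 1)/(k^2 - 2*k + 1)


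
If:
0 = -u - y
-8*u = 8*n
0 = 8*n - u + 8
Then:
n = -8/9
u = 8/9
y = -8/9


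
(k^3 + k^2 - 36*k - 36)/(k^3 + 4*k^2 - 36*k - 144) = (k + 1)/(k + 4)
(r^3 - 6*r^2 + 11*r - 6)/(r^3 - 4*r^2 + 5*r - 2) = (r - 3)/(r - 1)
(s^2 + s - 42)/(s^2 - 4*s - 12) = (s + 7)/(s + 2)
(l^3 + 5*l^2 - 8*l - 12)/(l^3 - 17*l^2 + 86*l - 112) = (l^2 + 7*l + 6)/(l^2 - 15*l + 56)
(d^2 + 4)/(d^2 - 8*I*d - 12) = (d + 2*I)/(d - 6*I)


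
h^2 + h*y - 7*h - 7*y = (h - 7)*(h + y)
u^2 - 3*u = u*(u - 3)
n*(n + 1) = n^2 + n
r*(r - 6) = r^2 - 6*r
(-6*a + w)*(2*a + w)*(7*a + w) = -84*a^3 - 40*a^2*w + 3*a*w^2 + w^3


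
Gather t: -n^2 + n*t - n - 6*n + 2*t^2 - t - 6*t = -n^2 - 7*n + 2*t^2 + t*(n - 7)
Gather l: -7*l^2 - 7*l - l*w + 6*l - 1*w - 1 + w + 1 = -7*l^2 + l*(-w - 1)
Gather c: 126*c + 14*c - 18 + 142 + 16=140*c + 140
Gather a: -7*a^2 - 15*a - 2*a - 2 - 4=-7*a^2 - 17*a - 6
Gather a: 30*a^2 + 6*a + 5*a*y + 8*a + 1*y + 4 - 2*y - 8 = 30*a^2 + a*(5*y + 14) - y - 4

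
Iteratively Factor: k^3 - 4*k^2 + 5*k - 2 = (k - 1)*(k^2 - 3*k + 2) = (k - 1)^2*(k - 2)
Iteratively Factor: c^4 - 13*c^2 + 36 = (c + 3)*(c^3 - 3*c^2 - 4*c + 12) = (c - 2)*(c + 3)*(c^2 - c - 6) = (c - 3)*(c - 2)*(c + 3)*(c + 2)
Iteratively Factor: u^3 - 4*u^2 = (u)*(u^2 - 4*u) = u*(u - 4)*(u)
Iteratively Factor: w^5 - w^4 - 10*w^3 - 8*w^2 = (w)*(w^4 - w^3 - 10*w^2 - 8*w) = w^2*(w^3 - w^2 - 10*w - 8) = w^2*(w + 1)*(w^2 - 2*w - 8) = w^2*(w + 1)*(w + 2)*(w - 4)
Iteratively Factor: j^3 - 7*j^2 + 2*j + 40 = (j + 2)*(j^2 - 9*j + 20) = (j - 5)*(j + 2)*(j - 4)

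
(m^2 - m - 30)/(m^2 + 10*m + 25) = (m - 6)/(m + 5)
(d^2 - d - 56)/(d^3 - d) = (d^2 - d - 56)/(d^3 - d)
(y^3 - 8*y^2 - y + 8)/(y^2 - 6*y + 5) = (y^2 - 7*y - 8)/(y - 5)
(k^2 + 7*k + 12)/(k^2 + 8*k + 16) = (k + 3)/(k + 4)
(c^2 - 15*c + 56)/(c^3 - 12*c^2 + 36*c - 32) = (c - 7)/(c^2 - 4*c + 4)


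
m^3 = m^3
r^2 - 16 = (r - 4)*(r + 4)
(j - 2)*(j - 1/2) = j^2 - 5*j/2 + 1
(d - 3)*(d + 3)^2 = d^3 + 3*d^2 - 9*d - 27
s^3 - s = s*(s - 1)*(s + 1)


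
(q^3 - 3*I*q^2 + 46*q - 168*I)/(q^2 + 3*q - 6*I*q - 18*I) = (q^2 + 3*I*q + 28)/(q + 3)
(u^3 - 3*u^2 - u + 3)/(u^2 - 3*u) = u - 1/u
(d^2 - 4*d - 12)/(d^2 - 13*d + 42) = (d + 2)/(d - 7)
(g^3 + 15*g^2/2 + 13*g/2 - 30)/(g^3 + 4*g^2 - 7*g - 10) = (g^2 + 5*g/2 - 6)/(g^2 - g - 2)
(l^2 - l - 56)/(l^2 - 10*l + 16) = (l + 7)/(l - 2)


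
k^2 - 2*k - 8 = (k - 4)*(k + 2)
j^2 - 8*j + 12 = (j - 6)*(j - 2)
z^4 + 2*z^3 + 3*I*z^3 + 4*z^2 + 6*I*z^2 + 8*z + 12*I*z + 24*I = (z + 2)*(z - 2*I)*(z + 2*I)*(z + 3*I)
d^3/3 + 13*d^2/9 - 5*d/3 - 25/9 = (d/3 + 1/3)*(d - 5/3)*(d + 5)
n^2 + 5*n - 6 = (n - 1)*(n + 6)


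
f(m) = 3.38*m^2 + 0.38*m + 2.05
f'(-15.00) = -101.02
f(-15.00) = 756.85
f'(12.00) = 81.50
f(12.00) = 493.33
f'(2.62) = 18.09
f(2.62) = 26.25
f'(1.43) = 10.05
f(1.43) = 9.51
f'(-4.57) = -30.51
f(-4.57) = 70.90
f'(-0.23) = -1.17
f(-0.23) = 2.14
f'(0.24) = 2.00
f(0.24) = 2.34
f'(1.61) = 11.26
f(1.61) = 11.42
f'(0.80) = 5.79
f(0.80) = 4.52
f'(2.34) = 16.20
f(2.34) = 21.45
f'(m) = 6.76*m + 0.38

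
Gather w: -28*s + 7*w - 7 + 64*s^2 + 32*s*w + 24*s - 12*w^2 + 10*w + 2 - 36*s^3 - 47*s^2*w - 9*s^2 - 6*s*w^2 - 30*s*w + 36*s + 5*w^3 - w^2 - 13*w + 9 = -36*s^3 + 55*s^2 + 32*s + 5*w^3 + w^2*(-6*s - 13) + w*(-47*s^2 + 2*s + 4) + 4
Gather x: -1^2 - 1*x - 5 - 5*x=-6*x - 6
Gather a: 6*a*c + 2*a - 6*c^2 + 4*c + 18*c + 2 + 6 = a*(6*c + 2) - 6*c^2 + 22*c + 8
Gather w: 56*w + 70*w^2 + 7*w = 70*w^2 + 63*w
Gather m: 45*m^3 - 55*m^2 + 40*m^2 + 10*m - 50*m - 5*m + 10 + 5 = 45*m^3 - 15*m^2 - 45*m + 15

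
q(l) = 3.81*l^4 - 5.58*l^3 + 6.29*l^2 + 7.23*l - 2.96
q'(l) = 15.24*l^3 - 16.74*l^2 + 12.58*l + 7.23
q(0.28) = -0.54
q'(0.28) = 9.77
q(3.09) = 262.15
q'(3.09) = 335.90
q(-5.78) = 5495.31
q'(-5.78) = -3567.59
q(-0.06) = -3.37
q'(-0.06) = 6.41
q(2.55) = 124.95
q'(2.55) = 183.16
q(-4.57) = 2289.78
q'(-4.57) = -1854.44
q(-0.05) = -3.31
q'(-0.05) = 6.56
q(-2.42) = 226.14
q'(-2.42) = -337.24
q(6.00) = 3999.34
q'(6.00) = 2771.91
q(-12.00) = 89462.44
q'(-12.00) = -28889.01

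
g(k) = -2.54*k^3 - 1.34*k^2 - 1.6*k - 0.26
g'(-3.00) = -62.14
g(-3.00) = 61.06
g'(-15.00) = -1675.90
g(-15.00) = 8294.74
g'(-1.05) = -7.19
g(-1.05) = 2.88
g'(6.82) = -374.30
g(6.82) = -879.22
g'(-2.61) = -46.51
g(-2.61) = 39.95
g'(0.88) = -9.86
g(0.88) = -4.44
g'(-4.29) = -130.34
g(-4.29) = 182.48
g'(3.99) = -133.60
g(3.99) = -189.32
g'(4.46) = -165.13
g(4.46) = -259.39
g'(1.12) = -14.16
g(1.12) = -7.30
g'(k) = -7.62*k^2 - 2.68*k - 1.6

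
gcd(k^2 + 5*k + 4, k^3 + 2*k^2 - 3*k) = 1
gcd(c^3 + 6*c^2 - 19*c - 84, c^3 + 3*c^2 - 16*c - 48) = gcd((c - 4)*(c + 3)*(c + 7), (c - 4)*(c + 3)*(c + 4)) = c^2 - c - 12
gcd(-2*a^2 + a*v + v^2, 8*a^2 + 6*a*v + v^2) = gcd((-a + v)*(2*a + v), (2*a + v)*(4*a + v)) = 2*a + v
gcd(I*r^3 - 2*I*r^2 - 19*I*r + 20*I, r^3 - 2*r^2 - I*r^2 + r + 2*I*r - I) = r - 1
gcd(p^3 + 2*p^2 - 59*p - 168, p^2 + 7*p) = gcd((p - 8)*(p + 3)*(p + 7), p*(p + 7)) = p + 7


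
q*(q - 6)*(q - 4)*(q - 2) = q^4 - 12*q^3 + 44*q^2 - 48*q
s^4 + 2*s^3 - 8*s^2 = s^2*(s - 2)*(s + 4)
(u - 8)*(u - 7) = u^2 - 15*u + 56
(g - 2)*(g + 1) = g^2 - g - 2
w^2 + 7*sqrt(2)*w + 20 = (w + 2*sqrt(2))*(w + 5*sqrt(2))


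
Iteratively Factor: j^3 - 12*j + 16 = (j - 2)*(j^2 + 2*j - 8) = (j - 2)^2*(j + 4)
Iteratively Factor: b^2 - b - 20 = (b - 5)*(b + 4)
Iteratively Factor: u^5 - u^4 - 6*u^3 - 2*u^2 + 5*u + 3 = (u - 3)*(u^4 + 2*u^3 - 2*u - 1) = (u - 3)*(u + 1)*(u^3 + u^2 - u - 1) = (u - 3)*(u + 1)^2*(u^2 - 1) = (u - 3)*(u + 1)^3*(u - 1)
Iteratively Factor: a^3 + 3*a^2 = (a)*(a^2 + 3*a) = a^2*(a + 3)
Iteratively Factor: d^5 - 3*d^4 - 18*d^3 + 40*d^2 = (d - 5)*(d^4 + 2*d^3 - 8*d^2) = (d - 5)*(d + 4)*(d^3 - 2*d^2) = d*(d - 5)*(d + 4)*(d^2 - 2*d) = d*(d - 5)*(d - 2)*(d + 4)*(d)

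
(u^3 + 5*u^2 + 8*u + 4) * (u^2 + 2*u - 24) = u^5 + 7*u^4 - 6*u^3 - 100*u^2 - 184*u - 96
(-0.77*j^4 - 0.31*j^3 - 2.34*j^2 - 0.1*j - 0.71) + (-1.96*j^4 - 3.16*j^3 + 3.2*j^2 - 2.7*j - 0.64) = -2.73*j^4 - 3.47*j^3 + 0.86*j^2 - 2.8*j - 1.35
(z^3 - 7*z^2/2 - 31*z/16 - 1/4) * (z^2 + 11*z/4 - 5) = z^5 - 3*z^4/4 - 265*z^3/16 + 763*z^2/64 + 9*z + 5/4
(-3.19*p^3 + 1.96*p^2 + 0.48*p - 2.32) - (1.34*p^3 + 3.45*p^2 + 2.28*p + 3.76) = -4.53*p^3 - 1.49*p^2 - 1.8*p - 6.08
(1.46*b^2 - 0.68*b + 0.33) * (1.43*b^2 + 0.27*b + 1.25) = 2.0878*b^4 - 0.5782*b^3 + 2.1133*b^2 - 0.7609*b + 0.4125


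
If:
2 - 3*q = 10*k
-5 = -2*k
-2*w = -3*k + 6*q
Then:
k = 5/2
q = -23/3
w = 107/4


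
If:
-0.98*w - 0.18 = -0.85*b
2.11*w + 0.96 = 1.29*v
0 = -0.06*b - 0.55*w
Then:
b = 0.19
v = 0.71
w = -0.02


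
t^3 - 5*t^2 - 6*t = t*(t - 6)*(t + 1)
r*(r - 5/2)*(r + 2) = r^3 - r^2/2 - 5*r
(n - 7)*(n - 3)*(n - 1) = n^3 - 11*n^2 + 31*n - 21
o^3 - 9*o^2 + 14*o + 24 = (o - 6)*(o - 4)*(o + 1)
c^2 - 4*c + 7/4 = (c - 7/2)*(c - 1/2)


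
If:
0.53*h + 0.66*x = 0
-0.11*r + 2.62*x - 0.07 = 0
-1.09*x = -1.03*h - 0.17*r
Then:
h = -0.08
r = 0.90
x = 0.06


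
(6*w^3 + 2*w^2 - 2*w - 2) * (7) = 42*w^3 + 14*w^2 - 14*w - 14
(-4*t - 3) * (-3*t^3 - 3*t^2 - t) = 12*t^4 + 21*t^3 + 13*t^2 + 3*t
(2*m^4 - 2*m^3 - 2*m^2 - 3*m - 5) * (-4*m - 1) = -8*m^5 + 6*m^4 + 10*m^3 + 14*m^2 + 23*m + 5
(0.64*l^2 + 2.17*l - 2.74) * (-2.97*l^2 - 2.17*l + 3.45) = -1.9008*l^4 - 7.8337*l^3 + 5.6369*l^2 + 13.4323*l - 9.453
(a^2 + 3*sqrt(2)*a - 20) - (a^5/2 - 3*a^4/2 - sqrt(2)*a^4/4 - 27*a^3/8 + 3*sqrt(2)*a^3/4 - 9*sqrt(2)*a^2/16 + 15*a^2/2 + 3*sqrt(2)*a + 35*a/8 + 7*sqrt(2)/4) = -a^5/2 + sqrt(2)*a^4/4 + 3*a^4/2 - 3*sqrt(2)*a^3/4 + 27*a^3/8 - 13*a^2/2 + 9*sqrt(2)*a^2/16 - 35*a/8 - 20 - 7*sqrt(2)/4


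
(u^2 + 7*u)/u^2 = (u + 7)/u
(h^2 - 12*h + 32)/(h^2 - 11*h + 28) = (h - 8)/(h - 7)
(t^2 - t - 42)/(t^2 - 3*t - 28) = (t + 6)/(t + 4)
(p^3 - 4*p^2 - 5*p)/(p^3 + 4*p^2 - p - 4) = p*(p - 5)/(p^2 + 3*p - 4)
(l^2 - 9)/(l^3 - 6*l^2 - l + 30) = (l + 3)/(l^2 - 3*l - 10)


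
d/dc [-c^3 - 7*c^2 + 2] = c*(-3*c - 14)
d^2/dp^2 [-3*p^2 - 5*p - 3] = -6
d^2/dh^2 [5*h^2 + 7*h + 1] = 10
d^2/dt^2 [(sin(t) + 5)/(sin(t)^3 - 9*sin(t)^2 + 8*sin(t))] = 2*(-2*sin(t)^3 - 11*sin(t)^2 + 215*sin(t) - 668 - 415/sin(t) + 760/sin(t)^2 - 320/sin(t)^3)/((sin(t) - 8)^3*(sin(t) - 1)^2)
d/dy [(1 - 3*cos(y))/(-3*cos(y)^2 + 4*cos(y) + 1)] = (9*cos(y)^2 - 6*cos(y) + 7)*sin(y)/(3*sin(y)^2 + 4*cos(y) - 2)^2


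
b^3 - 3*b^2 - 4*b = b*(b - 4)*(b + 1)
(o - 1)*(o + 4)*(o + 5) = o^3 + 8*o^2 + 11*o - 20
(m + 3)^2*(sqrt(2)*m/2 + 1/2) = sqrt(2)*m^3/2 + m^2/2 + 3*sqrt(2)*m^2 + 3*m + 9*sqrt(2)*m/2 + 9/2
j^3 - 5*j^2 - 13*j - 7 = (j - 7)*(j + 1)^2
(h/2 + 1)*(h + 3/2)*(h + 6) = h^3/2 + 19*h^2/4 + 12*h + 9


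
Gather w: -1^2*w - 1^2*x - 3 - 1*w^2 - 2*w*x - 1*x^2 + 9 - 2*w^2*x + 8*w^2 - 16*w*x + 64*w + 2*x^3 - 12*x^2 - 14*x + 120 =w^2*(7 - 2*x) + w*(63 - 18*x) + 2*x^3 - 13*x^2 - 15*x + 126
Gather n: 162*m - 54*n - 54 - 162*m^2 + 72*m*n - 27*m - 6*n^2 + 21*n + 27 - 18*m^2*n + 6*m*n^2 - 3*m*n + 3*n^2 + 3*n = -162*m^2 + 135*m + n^2*(6*m - 3) + n*(-18*m^2 + 69*m - 30) - 27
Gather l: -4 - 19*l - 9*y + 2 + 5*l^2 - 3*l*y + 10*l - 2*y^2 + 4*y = 5*l^2 + l*(-3*y - 9) - 2*y^2 - 5*y - 2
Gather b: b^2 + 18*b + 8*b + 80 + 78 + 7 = b^2 + 26*b + 165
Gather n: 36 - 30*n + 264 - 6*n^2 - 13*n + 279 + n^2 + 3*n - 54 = -5*n^2 - 40*n + 525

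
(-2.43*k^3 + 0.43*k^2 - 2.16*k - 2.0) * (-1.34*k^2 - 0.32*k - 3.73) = 3.2562*k^5 + 0.2014*k^4 + 11.8207*k^3 + 1.7673*k^2 + 8.6968*k + 7.46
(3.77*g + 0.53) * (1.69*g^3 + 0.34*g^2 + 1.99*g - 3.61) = 6.3713*g^4 + 2.1775*g^3 + 7.6825*g^2 - 12.555*g - 1.9133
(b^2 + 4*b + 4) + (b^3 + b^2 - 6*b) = b^3 + 2*b^2 - 2*b + 4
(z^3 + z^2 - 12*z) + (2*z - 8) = z^3 + z^2 - 10*z - 8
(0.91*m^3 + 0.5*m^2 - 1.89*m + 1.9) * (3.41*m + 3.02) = 3.1031*m^4 + 4.4532*m^3 - 4.9349*m^2 + 0.7712*m + 5.738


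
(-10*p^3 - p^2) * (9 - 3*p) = 30*p^4 - 87*p^3 - 9*p^2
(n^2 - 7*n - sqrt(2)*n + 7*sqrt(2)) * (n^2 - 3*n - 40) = n^4 - 10*n^3 - sqrt(2)*n^3 - 19*n^2 + 10*sqrt(2)*n^2 + 19*sqrt(2)*n + 280*n - 280*sqrt(2)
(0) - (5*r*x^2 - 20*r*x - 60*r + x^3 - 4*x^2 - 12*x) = -5*r*x^2 + 20*r*x + 60*r - x^3 + 4*x^2 + 12*x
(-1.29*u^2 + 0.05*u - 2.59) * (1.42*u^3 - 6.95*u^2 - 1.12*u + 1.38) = -1.8318*u^5 + 9.0365*u^4 - 2.5805*u^3 + 16.1643*u^2 + 2.9698*u - 3.5742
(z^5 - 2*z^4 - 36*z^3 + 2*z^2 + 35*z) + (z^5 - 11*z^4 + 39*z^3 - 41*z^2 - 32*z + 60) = 2*z^5 - 13*z^4 + 3*z^3 - 39*z^2 + 3*z + 60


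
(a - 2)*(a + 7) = a^2 + 5*a - 14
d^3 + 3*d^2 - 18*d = d*(d - 3)*(d + 6)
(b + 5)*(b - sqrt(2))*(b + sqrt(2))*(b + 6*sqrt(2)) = b^4 + 5*b^3 + 6*sqrt(2)*b^3 - 2*b^2 + 30*sqrt(2)*b^2 - 12*sqrt(2)*b - 10*b - 60*sqrt(2)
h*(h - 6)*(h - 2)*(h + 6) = h^4 - 2*h^3 - 36*h^2 + 72*h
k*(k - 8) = k^2 - 8*k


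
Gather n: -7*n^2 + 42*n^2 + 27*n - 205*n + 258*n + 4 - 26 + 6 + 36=35*n^2 + 80*n + 20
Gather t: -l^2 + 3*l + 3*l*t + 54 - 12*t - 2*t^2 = -l^2 + 3*l - 2*t^2 + t*(3*l - 12) + 54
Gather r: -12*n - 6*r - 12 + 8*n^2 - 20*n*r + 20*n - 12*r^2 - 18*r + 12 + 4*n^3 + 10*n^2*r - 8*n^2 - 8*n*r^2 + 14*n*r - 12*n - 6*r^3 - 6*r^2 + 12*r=4*n^3 - 4*n - 6*r^3 + r^2*(-8*n - 18) + r*(10*n^2 - 6*n - 12)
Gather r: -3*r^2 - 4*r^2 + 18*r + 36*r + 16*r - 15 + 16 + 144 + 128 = -7*r^2 + 70*r + 273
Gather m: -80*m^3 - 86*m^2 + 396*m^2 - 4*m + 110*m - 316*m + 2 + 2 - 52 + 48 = -80*m^3 + 310*m^2 - 210*m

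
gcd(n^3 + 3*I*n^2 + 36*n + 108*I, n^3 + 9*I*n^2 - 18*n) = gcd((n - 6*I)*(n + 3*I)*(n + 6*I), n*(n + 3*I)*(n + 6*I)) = n^2 + 9*I*n - 18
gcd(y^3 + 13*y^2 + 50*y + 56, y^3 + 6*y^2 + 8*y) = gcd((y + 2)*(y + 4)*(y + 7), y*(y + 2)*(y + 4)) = y^2 + 6*y + 8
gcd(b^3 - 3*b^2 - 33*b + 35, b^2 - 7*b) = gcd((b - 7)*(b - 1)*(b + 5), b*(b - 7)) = b - 7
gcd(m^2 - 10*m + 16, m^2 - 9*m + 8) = m - 8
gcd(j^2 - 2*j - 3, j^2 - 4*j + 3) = j - 3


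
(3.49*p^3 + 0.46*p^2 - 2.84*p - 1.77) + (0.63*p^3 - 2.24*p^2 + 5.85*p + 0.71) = 4.12*p^3 - 1.78*p^2 + 3.01*p - 1.06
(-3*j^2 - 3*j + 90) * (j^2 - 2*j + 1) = -3*j^4 + 3*j^3 + 93*j^2 - 183*j + 90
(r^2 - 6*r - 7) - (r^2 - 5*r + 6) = -r - 13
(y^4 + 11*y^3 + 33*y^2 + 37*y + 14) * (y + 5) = y^5 + 16*y^4 + 88*y^3 + 202*y^2 + 199*y + 70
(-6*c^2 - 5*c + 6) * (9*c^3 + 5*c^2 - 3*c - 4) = -54*c^5 - 75*c^4 + 47*c^3 + 69*c^2 + 2*c - 24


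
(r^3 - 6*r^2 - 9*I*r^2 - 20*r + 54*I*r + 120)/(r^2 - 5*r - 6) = (r^2 - 9*I*r - 20)/(r + 1)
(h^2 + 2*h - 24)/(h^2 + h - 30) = (h - 4)/(h - 5)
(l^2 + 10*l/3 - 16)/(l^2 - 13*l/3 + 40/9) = 3*(l + 6)/(3*l - 5)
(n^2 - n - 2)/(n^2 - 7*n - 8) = (n - 2)/(n - 8)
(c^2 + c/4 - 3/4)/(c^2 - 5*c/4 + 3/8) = 2*(c + 1)/(2*c - 1)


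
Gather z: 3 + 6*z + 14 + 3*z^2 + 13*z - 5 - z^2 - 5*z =2*z^2 + 14*z + 12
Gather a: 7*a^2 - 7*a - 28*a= 7*a^2 - 35*a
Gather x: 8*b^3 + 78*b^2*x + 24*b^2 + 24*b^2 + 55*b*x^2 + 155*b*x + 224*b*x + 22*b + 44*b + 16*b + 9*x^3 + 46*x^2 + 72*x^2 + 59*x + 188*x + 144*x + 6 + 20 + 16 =8*b^3 + 48*b^2 + 82*b + 9*x^3 + x^2*(55*b + 118) + x*(78*b^2 + 379*b + 391) + 42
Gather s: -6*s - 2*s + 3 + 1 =4 - 8*s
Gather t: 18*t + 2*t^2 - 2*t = 2*t^2 + 16*t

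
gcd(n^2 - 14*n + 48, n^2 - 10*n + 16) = n - 8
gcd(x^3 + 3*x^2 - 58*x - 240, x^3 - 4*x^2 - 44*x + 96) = x^2 - 2*x - 48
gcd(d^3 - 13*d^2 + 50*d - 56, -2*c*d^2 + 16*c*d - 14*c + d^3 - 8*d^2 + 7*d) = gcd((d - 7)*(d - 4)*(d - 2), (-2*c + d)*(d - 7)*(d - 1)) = d - 7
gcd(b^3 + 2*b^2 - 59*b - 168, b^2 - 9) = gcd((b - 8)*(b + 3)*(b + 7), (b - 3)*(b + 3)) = b + 3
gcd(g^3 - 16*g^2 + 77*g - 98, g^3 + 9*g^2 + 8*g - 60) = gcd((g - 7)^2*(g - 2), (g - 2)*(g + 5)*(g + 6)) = g - 2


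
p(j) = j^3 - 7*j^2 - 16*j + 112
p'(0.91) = -26.26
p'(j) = 3*j^2 - 14*j - 16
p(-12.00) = -2432.00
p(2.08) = 57.43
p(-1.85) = 111.31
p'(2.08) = -32.14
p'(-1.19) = 4.91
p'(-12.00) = 584.00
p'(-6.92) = 224.54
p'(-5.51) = 152.22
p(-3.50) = 39.38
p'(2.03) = -32.06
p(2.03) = 59.04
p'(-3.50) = 69.75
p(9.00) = 130.00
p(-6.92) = -443.86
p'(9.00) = 101.00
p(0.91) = 92.40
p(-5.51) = -179.64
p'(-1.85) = 20.17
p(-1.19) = 119.44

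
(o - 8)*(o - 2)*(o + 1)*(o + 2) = o^4 - 7*o^3 - 12*o^2 + 28*o + 32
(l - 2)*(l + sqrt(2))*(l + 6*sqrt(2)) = l^3 - 2*l^2 + 7*sqrt(2)*l^2 - 14*sqrt(2)*l + 12*l - 24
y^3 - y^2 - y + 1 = (y - 1)^2*(y + 1)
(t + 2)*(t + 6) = t^2 + 8*t + 12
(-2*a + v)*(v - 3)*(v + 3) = -2*a*v^2 + 18*a + v^3 - 9*v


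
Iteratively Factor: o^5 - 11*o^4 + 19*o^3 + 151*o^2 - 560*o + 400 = (o + 4)*(o^4 - 15*o^3 + 79*o^2 - 165*o + 100) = (o - 1)*(o + 4)*(o^3 - 14*o^2 + 65*o - 100) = (o - 4)*(o - 1)*(o + 4)*(o^2 - 10*o + 25) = (o - 5)*(o - 4)*(o - 1)*(o + 4)*(o - 5)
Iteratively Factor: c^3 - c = (c - 1)*(c^2 + c) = (c - 1)*(c + 1)*(c)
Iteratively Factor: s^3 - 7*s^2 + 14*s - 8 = (s - 2)*(s^2 - 5*s + 4) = (s - 2)*(s - 1)*(s - 4)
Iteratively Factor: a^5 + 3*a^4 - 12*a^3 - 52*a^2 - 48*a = (a + 2)*(a^4 + a^3 - 14*a^2 - 24*a) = (a + 2)*(a + 3)*(a^3 - 2*a^2 - 8*a) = (a + 2)^2*(a + 3)*(a^2 - 4*a) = (a - 4)*(a + 2)^2*(a + 3)*(a)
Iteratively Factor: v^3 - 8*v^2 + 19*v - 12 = (v - 4)*(v^2 - 4*v + 3) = (v - 4)*(v - 3)*(v - 1)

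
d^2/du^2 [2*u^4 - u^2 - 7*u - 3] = 24*u^2 - 2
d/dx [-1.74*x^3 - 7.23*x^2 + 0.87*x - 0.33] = -5.22*x^2 - 14.46*x + 0.87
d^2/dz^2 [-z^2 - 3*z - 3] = -2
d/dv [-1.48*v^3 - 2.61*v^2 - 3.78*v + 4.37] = -4.44*v^2 - 5.22*v - 3.78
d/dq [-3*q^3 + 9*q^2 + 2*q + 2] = -9*q^2 + 18*q + 2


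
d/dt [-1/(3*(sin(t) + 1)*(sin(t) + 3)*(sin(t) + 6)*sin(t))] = 2*(2*sin(t)^3 + 15*sin(t)^2 + 27*sin(t) + 9)*cos(t)/(3*(sin(t) + 1)^2*(sin(t) + 3)^2*(sin(t) + 6)^2*sin(t)^2)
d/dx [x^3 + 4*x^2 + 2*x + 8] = 3*x^2 + 8*x + 2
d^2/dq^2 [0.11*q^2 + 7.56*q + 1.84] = 0.220000000000000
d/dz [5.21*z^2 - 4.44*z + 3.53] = 10.42*z - 4.44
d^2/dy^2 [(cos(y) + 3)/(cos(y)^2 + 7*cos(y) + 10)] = (-9*(1 - cos(2*y))^2*cos(y) - 5*(1 - cos(2*y))^2 + 703*cos(y) + 102*cos(2*y) - 9*cos(3*y) + 2*cos(5*y) + 498)/(4*(cos(y) + 2)^3*(cos(y) + 5)^3)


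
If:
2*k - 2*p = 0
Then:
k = p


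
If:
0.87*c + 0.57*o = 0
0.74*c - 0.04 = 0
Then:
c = 0.05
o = -0.08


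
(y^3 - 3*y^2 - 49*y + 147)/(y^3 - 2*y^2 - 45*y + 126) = (y - 7)/(y - 6)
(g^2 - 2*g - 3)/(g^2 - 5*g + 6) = (g + 1)/(g - 2)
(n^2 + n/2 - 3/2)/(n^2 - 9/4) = 2*(n - 1)/(2*n - 3)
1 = 1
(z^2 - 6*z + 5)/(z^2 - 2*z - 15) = (z - 1)/(z + 3)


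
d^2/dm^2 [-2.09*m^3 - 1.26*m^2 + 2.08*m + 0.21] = -12.54*m - 2.52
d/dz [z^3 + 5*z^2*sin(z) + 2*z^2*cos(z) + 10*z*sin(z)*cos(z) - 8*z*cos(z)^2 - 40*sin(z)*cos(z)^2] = -2*z^2*sin(z) + 5*z^2*cos(z) + 3*z^2 + 10*z*sin(z) + 8*z*sin(2*z) + 4*z*cos(z) + 10*z*cos(2*z) + 5*sin(2*z) - 10*cos(z) - 4*cos(2*z) - 30*cos(3*z) - 4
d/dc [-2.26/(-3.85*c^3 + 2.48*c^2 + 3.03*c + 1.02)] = (-26.103*c^2 + 11.2096*c + 6.8478)/(-3.85*c^3 + 2.48*c^2 + 3.03*c + 1.02)^2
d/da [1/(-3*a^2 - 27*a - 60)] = (2*a + 9)/(3*(a^2 + 9*a + 20)^2)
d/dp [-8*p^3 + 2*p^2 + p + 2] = -24*p^2 + 4*p + 1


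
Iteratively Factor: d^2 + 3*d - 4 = (d + 4)*(d - 1)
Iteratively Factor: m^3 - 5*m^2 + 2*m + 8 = (m - 4)*(m^2 - m - 2) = (m - 4)*(m - 2)*(m + 1)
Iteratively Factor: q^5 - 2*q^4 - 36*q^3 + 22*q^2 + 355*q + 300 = (q - 5)*(q^4 + 3*q^3 - 21*q^2 - 83*q - 60) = (q - 5)*(q + 1)*(q^3 + 2*q^2 - 23*q - 60) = (q - 5)*(q + 1)*(q + 4)*(q^2 - 2*q - 15) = (q - 5)^2*(q + 1)*(q + 4)*(q + 3)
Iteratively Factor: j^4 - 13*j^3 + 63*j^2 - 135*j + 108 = (j - 4)*(j^3 - 9*j^2 + 27*j - 27) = (j - 4)*(j - 3)*(j^2 - 6*j + 9) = (j - 4)*(j - 3)^2*(j - 3)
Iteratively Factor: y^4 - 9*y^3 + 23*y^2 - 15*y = (y)*(y^3 - 9*y^2 + 23*y - 15) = y*(y - 3)*(y^2 - 6*y + 5) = y*(y - 3)*(y - 1)*(y - 5)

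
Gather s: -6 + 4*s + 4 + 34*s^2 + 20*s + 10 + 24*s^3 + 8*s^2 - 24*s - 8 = 24*s^3 + 42*s^2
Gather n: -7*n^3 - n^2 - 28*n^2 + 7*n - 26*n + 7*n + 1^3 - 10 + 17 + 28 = -7*n^3 - 29*n^2 - 12*n + 36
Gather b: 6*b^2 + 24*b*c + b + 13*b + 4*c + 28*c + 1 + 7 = 6*b^2 + b*(24*c + 14) + 32*c + 8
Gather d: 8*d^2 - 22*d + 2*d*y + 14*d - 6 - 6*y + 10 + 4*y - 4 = 8*d^2 + d*(2*y - 8) - 2*y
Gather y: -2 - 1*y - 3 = -y - 5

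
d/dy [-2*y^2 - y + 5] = -4*y - 1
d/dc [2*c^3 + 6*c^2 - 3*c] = 6*c^2 + 12*c - 3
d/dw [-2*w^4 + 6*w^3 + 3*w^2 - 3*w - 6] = -8*w^3 + 18*w^2 + 6*w - 3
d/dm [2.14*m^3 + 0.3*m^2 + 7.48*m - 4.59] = 6.42*m^2 + 0.6*m + 7.48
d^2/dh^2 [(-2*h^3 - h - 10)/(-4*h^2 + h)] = 4*(9*h^3 + 240*h^2 - 60*h + 5)/(h^3*(64*h^3 - 48*h^2 + 12*h - 1))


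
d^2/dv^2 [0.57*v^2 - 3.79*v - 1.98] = 1.14000000000000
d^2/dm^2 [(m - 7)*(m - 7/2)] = 2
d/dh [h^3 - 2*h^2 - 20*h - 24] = 3*h^2 - 4*h - 20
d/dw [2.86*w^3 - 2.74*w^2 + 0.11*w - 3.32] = 8.58*w^2 - 5.48*w + 0.11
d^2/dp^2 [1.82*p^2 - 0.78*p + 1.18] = 3.64000000000000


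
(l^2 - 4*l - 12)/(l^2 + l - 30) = (l^2 - 4*l - 12)/(l^2 + l - 30)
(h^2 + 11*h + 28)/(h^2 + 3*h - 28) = (h + 4)/(h - 4)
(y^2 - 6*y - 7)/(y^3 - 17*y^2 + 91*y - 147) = (y + 1)/(y^2 - 10*y + 21)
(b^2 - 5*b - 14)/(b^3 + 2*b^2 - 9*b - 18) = (b - 7)/(b^2 - 9)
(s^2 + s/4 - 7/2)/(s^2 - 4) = (s - 7/4)/(s - 2)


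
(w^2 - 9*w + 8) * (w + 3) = w^3 - 6*w^2 - 19*w + 24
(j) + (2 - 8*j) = 2 - 7*j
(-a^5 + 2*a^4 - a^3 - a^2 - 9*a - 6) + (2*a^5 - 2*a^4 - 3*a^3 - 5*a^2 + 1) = a^5 - 4*a^3 - 6*a^2 - 9*a - 5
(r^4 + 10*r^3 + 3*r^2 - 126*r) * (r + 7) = r^5 + 17*r^4 + 73*r^3 - 105*r^2 - 882*r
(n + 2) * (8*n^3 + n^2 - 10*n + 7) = 8*n^4 + 17*n^3 - 8*n^2 - 13*n + 14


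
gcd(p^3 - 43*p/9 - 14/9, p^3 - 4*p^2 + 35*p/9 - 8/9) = 1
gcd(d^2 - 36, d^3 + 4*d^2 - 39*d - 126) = d - 6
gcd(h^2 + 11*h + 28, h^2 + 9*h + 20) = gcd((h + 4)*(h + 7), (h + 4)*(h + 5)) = h + 4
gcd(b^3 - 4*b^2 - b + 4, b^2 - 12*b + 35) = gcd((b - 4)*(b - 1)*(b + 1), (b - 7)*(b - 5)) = 1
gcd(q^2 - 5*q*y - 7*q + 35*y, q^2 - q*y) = 1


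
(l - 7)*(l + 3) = l^2 - 4*l - 21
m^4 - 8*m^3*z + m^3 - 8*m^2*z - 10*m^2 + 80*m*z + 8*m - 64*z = (m - 2)*(m - 1)*(m + 4)*(m - 8*z)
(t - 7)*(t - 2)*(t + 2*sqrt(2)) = t^3 - 9*t^2 + 2*sqrt(2)*t^2 - 18*sqrt(2)*t + 14*t + 28*sqrt(2)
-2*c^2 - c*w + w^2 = (-2*c + w)*(c + w)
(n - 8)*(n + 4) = n^2 - 4*n - 32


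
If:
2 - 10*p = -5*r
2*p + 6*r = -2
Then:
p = 1/35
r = -12/35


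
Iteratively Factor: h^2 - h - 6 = (h + 2)*(h - 3)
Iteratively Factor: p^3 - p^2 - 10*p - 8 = (p + 2)*(p^2 - 3*p - 4) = (p - 4)*(p + 2)*(p + 1)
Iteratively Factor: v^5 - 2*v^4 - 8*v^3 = (v - 4)*(v^4 + 2*v^3) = (v - 4)*(v + 2)*(v^3) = v*(v - 4)*(v + 2)*(v^2) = v^2*(v - 4)*(v + 2)*(v)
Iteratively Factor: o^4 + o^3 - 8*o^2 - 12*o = (o)*(o^3 + o^2 - 8*o - 12) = o*(o + 2)*(o^2 - o - 6) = o*(o + 2)^2*(o - 3)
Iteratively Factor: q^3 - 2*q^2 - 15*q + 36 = (q - 3)*(q^2 + q - 12) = (q - 3)*(q + 4)*(q - 3)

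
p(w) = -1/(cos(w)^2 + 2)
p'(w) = -2*sin(w)*cos(w)/(cos(w)^2 + 2)^2 = -4*sin(2*w)/(cos(2*w) + 5)^2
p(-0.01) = -0.33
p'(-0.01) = 0.00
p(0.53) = -0.36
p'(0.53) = -0.12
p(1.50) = -0.50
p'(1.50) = -0.04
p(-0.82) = -0.41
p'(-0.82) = 0.16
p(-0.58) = -0.37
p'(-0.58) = 0.13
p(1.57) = -0.50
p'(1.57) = -0.00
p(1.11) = -0.46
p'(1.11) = -0.16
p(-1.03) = -0.44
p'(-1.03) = 0.17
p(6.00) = -0.34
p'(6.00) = 0.06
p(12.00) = -0.37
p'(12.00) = 0.12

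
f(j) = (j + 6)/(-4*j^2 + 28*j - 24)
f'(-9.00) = 0.00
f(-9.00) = 0.00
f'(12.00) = 0.01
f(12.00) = -0.07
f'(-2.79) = -0.02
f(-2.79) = -0.02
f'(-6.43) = -0.00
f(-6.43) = 0.00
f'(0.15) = -0.47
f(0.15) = -0.31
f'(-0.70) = -0.11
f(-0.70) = -0.12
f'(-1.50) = -0.05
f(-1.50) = -0.06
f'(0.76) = -6.05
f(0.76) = -1.34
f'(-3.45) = -0.01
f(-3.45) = -0.02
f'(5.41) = 1.71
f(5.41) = 1.10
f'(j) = (j + 6)*(8*j - 28)/(-4*j^2 + 28*j - 24)^2 + 1/(-4*j^2 + 28*j - 24)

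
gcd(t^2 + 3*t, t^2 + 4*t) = t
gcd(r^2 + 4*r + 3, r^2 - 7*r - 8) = r + 1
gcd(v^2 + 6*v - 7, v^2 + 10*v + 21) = v + 7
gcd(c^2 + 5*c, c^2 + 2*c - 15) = c + 5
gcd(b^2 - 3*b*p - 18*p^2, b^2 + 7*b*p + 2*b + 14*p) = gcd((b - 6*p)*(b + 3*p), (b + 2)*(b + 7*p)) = 1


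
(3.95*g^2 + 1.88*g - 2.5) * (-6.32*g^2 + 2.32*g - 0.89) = -24.964*g^4 - 2.7176*g^3 + 16.6461*g^2 - 7.4732*g + 2.225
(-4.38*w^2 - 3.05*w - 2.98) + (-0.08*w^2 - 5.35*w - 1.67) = -4.46*w^2 - 8.4*w - 4.65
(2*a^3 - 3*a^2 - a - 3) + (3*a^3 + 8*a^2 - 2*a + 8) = 5*a^3 + 5*a^2 - 3*a + 5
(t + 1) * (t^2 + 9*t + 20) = t^3 + 10*t^2 + 29*t + 20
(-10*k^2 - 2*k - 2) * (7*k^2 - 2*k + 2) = -70*k^4 + 6*k^3 - 30*k^2 - 4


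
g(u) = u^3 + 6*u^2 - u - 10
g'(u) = 3*u^2 + 12*u - 1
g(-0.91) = -4.87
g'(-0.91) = -9.44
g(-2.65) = 16.18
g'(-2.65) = -11.73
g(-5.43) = 12.24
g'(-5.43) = 22.29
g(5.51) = 333.93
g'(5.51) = 156.20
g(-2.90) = 18.97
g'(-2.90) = -10.57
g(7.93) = 858.06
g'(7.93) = 282.81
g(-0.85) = -5.43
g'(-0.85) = -9.03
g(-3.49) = 24.06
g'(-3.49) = -6.34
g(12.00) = 2570.00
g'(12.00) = 575.00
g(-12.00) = -862.00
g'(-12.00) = 287.00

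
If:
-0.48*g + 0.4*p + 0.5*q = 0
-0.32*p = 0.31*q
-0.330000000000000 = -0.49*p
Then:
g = -0.16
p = 0.67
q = -0.70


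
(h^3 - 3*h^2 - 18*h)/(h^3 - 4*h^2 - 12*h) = (h + 3)/(h + 2)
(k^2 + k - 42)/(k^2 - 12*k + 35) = (k^2 + k - 42)/(k^2 - 12*k + 35)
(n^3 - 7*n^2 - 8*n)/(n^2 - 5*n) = (n^2 - 7*n - 8)/(n - 5)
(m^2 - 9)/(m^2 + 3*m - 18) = (m + 3)/(m + 6)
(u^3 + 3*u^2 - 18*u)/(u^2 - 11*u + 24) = u*(u + 6)/(u - 8)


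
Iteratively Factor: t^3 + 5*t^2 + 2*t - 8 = (t + 4)*(t^2 + t - 2) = (t + 2)*(t + 4)*(t - 1)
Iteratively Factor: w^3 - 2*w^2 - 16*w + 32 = (w + 4)*(w^2 - 6*w + 8) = (w - 2)*(w + 4)*(w - 4)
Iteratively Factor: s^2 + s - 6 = (s - 2)*(s + 3)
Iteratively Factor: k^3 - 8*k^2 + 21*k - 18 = (k - 3)*(k^2 - 5*k + 6) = (k - 3)^2*(k - 2)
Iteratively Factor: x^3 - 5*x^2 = (x)*(x^2 - 5*x) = x*(x - 5)*(x)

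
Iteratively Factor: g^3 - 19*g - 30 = (g + 2)*(g^2 - 2*g - 15) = (g + 2)*(g + 3)*(g - 5)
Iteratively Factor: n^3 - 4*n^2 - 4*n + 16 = (n + 2)*(n^2 - 6*n + 8) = (n - 4)*(n + 2)*(n - 2)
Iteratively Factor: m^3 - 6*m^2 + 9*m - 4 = (m - 4)*(m^2 - 2*m + 1) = (m - 4)*(m - 1)*(m - 1)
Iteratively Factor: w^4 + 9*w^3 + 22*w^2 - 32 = (w + 4)*(w^3 + 5*w^2 + 2*w - 8) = (w + 2)*(w + 4)*(w^2 + 3*w - 4) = (w + 2)*(w + 4)^2*(w - 1)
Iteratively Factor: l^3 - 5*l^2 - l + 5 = (l - 1)*(l^2 - 4*l - 5) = (l - 5)*(l - 1)*(l + 1)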